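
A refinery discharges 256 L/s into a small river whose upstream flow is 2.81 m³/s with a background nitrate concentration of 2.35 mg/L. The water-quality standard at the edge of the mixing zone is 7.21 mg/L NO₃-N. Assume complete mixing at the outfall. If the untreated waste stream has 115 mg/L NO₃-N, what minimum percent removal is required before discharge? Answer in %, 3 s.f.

47.3 %

256 L/s = 0.256 m³/s.
Mass balance: 7.21·3.066 = 0.256·Cₑ + 2.81·2.35.
Cₑ = (22.11 − 6.604) / 0.256 = 60.56 mg/L.
Required removal = 1 − 60.56/115 = 47.34 %.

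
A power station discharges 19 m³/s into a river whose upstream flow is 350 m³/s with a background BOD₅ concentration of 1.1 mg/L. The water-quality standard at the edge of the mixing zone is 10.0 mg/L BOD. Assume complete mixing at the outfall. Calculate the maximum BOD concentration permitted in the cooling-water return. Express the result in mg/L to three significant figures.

Mass balance: 10·369 = 19·Cₑ + 350·1.1.
Cₑ = (3690 − 385) / 19 = 173.9 mg/L.

174 mg/L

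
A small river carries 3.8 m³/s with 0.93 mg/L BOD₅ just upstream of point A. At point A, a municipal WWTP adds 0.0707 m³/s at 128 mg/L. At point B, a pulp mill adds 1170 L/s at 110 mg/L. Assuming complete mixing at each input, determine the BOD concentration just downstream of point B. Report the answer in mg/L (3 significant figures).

28.0 mg/L

After input A: C = (3.8·0.93 + 0.0707·128) / 3.871 = 3.251 mg/L.
1170 L/s = 1.17 m³/s.
After input B: C = (3.871·3.251 + 1.17·110) / 5.041 = 28.03 mg/L.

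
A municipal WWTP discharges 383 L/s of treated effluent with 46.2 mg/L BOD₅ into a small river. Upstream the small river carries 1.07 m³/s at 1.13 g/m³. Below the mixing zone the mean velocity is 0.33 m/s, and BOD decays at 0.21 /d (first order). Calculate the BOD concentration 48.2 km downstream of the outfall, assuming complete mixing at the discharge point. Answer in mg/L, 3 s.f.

9.12 mg/L

383 L/s = 0.383 m³/s.
After complete mixing, C₀ = (0.383·46.2 + 1.07·1.13) / 1.453 = 13.01 mg/L.
Travel time t = 4.82e+04 m / 0.33 m/s = 1.461e+05 s = 1.691 d.
C = 13.01·exp(−0.21·1.691) = 13.01·0.7012 = 9.122 mg/L.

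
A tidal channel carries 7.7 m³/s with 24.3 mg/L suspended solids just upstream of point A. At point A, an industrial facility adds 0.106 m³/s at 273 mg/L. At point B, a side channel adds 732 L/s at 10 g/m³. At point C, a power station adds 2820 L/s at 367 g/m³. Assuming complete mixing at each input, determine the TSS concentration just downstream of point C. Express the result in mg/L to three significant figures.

111 mg/L

After input A: C = (7.7·24.3 + 0.106·273) / 7.806 = 27.68 mg/L.
732 L/s = 0.732 m³/s.
After input B: C = (7.806·27.68 + 0.732·10) / 8.538 = 26.16 mg/L.
2820 L/s = 2.82 m³/s.
After input C: C = (8.538·26.16 + 2.82·367) / 11.36 = 110.8 mg/L.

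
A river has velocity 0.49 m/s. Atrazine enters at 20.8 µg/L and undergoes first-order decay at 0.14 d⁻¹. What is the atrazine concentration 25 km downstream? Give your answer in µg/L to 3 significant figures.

19.1 µg/L

Travel time t = 25 km / 0.49 m/s = 2.5e+04/0.49 = 5.102e+04 s = 0.5905 d.
First-order decay: C = 20.8·exp(−0.14·0.5905) = 20.8·0.9207 = 19.15 µg/L.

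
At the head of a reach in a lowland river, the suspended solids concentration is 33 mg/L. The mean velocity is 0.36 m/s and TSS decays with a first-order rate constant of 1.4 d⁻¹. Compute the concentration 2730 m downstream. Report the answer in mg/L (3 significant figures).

Travel time t = 2730 m / 0.36 m/s = 2730/0.36 = 7583 s = 0.08777 d.
First-order decay: C = 33·exp(−1.4·0.08777) = 33·0.8844 = 29.18 mg/L.

29.2 mg/L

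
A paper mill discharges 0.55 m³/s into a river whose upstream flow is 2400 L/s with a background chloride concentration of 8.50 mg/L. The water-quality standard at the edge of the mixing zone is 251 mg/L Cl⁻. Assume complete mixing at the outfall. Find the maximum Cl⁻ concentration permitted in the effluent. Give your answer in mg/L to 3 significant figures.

2400 L/s = 2.4 m³/s.
Mass balance: 251·2.95 = 0.55·Cₑ + 2.4·8.5.
Cₑ = (740.5 − 20.4) / 0.55 = 1309 mg/L.

1310 mg/L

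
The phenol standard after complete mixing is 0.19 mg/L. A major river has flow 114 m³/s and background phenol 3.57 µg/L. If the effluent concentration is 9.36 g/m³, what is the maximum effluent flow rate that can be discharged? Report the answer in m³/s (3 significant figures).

2.32 m³/s

3.57 µg/L = 0.00357 mg/L.
Mass balance at complete mixing: C_std·(Q_w + Q_r) = Q_w·C_e + Q_r·C_b.
Rearranging, Q_w = Q_r·(C_std − C_b)/(C_e − C_std) = 114·(0.19 − 0.00357) / (9.36 − 0.19) = 2.318 m³/s.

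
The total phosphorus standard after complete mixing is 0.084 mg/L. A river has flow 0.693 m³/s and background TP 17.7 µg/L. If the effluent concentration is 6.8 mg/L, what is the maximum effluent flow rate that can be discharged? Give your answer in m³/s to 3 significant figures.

17.7 µg/L = 0.0177 mg/L.
Mass balance at complete mixing: C_std·(Q_w + Q_r) = Q_w·C_e + Q_r·C_b.
Rearranging, Q_w = Q_r·(C_std − C_b)/(C_e − C_std) = 0.693·(0.084 − 0.0177) / (6.8 − 0.084) = 0.006841 m³/s.

0.00684 m³/s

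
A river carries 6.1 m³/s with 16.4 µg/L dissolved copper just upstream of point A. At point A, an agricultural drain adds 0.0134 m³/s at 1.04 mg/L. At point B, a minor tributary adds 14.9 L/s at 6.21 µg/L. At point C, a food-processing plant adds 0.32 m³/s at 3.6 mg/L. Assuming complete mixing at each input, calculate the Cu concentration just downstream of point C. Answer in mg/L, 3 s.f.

0.196 mg/L

16.4 µg/L = 0.0164 mg/L.
After input A: C = (6.1·0.0164 + 0.0134·1.04) / 6.113 = 0.01864 mg/L.
14.9 L/s = 0.0149 m³/s.
6.21 µg/L = 0.00621 mg/L.
After input B: C = (6.113·0.01864 + 0.0149·0.00621) / 6.128 = 0.01861 mg/L.
After input C: C = (6.128·0.01861 + 0.32·3.6) / 6.448 = 0.1963 mg/L.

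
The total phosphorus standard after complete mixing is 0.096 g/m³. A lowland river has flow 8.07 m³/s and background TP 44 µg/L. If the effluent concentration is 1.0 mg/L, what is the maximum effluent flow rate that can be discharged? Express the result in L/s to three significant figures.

44 µg/L = 0.044 mg/L.
Mass balance at complete mixing: C_std·(Q_w + Q_r) = Q_w·C_e + Q_r·C_b.
Rearranging, Q_w = Q_r·(C_std − C_b)/(C_e − C_std) = 8.07·(0.096 − 0.044) / (1 − 0.096) = 0.4642 m³/s.
= 464.2 L/s.

464 L/s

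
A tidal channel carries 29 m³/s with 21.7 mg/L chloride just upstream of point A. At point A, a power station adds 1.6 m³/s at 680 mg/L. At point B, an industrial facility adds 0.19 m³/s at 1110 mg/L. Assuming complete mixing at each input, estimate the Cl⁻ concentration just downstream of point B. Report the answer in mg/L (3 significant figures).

After input A: C = (29·21.7 + 1.6·680) / 30.6 = 56.12 mg/L.
After input B: C = (30.6·56.12 + 0.19·1110) / 30.79 = 62.62 mg/L.

62.6 mg/L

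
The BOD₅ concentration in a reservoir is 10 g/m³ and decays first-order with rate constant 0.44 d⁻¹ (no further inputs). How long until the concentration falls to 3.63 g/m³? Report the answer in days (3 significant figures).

2.30 d

t = ln(C₀/C)/k = ln(10/3.63)/0.44 = 1.013/0.44 = 2.303 d.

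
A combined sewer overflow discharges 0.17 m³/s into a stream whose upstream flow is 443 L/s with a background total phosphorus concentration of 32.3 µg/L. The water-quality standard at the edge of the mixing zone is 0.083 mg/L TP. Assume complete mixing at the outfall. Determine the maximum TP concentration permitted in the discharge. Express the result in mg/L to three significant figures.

443 L/s = 0.443 m³/s.
32.3 µg/L = 0.0323 mg/L.
Mass balance: 0.083·0.613 = 0.17·Cₑ + 0.443·0.0323.
Cₑ = (0.05088 − 0.01431) / 0.17 = 0.2151 mg/L.

0.215 mg/L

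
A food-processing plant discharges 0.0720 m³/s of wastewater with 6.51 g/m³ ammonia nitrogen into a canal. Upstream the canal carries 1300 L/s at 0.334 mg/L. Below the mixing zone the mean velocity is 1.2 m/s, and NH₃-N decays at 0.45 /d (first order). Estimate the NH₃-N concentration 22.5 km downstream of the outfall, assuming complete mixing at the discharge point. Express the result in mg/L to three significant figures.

0.597 mg/L

1300 L/s = 1.3 m³/s.
After complete mixing, C₀ = (0.072·6.51 + 1.3·0.334) / 1.372 = 0.6581 mg/L.
Travel time t = 2.25e+04 m / 1.2 m/s = 1.875e+04 s = 0.217 d.
C = 0.6581·exp(−0.45·0.217) = 0.6581·0.907 = 0.5969 mg/L.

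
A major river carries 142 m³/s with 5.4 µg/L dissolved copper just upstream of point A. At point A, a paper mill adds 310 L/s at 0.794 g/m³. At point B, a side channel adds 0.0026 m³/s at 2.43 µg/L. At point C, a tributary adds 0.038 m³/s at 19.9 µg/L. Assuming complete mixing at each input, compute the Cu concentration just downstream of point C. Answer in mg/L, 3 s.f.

0.00712 mg/L

5.4 µg/L = 0.0054 mg/L.
310 L/s = 0.31 m³/s.
After input A: C = (142·0.0054 + 0.31·0.794) / 142.3 = 0.007118 mg/L.
2.43 µg/L = 0.00243 mg/L.
After input B: C = (142.3·0.007118 + 0.0026·0.00243) / 142.3 = 0.007118 mg/L.
19.9 µg/L = 0.0199 mg/L.
After input C: C = (142.3·0.007118 + 0.038·0.0199) / 142.4 = 0.007121 mg/L.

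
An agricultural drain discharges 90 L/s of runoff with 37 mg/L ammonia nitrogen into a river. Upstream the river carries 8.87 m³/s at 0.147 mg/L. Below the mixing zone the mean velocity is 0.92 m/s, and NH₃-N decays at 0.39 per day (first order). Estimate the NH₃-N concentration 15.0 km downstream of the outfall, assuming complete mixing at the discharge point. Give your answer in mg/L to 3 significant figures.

0.480 mg/L

90 L/s = 0.09 m³/s.
After complete mixing, C₀ = (0.09·37 + 8.87·0.147) / 8.96 = 0.5172 mg/L.
Travel time t = 1.5e+04 m / 0.92 m/s = 1.63e+04 s = 0.1887 d.
C = 0.5172·exp(−0.39·0.1887) = 0.5172·0.929 = 0.4805 mg/L.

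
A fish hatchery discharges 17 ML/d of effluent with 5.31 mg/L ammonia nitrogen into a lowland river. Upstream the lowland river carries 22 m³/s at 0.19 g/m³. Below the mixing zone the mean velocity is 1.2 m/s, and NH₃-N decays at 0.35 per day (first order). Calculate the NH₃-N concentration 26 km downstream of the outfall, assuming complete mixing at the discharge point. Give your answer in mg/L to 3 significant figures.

17 ML/d = 0.1968 m³/s.
After complete mixing, C₀ = (0.1968·5.31 + 22·0.19) / 22.2 = 0.2354 mg/L.
Travel time t = 2.6e+04 m / 1.2 m/s = 2.167e+04 s = 0.2508 d.
C = 0.2354·exp(−0.35·0.2508) = 0.2354·0.916 = 0.2156 mg/L.

0.216 mg/L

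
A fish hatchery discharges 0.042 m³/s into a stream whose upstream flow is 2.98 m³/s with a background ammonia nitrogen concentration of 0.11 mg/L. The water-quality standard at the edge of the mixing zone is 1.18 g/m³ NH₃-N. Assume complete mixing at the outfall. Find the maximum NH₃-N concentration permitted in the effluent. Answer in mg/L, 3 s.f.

77.1 mg/L

Mass balance: 1.18·3.022 = 0.042·Cₑ + 2.98·0.11.
Cₑ = (3.566 − 0.3278) / 0.042 = 77.1 mg/L.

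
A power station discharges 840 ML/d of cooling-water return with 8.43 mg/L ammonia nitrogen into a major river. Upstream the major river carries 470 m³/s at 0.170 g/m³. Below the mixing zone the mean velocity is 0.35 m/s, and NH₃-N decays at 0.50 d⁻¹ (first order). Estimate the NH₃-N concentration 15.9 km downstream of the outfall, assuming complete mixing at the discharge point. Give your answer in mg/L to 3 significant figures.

840 ML/d = 9.722 m³/s.
After complete mixing, C₀ = (9.722·8.43 + 470·0.17) / 479.7 = 0.3374 mg/L.
Travel time t = 1.59e+04 m / 0.35 m/s = 4.543e+04 s = 0.5258 d.
C = 0.3374·exp(−0.50·0.5258) = 0.3374·0.7688 = 0.2594 mg/L.

0.259 mg/L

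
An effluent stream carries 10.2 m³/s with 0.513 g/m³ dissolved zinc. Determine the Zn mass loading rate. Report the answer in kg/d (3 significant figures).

452 kg/d

Mass flux = Q·C = 10.2 m³/s × 0.513 g/m³ = 5.233 g/s.
= 5.233 g/s × 86.4 = 452.1 kg/d.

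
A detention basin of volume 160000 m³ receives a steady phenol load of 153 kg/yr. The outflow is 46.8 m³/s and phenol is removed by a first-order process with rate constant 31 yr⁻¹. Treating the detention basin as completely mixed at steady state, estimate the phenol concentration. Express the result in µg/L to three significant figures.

Outflow Q = 46.8 m³/s × 3.156e+07 s/yr = 1.477e+09 m³/yr.
Steady-state CSTR mass balance: W = Q·C + k·V·C, so C = W/(Q + kV).
Q + kV = 1.477e+09 + 31·160000 = 1.482e+09 m³/yr.
C = 153/1.482e+09 = 1.032e-07 kg/m³ = 0.0001032 mg/L = 0.1032 µg/L.

0.103 µg/L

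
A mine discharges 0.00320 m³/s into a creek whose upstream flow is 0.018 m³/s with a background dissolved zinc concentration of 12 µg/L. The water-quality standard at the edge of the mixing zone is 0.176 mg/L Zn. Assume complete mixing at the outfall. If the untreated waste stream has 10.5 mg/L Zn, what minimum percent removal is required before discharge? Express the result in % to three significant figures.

89.5 %

12 µg/L = 0.012 mg/L.
Mass balance: 0.176·0.0212 = 0.0032·Cₑ + 0.018·0.012.
Cₑ = (0.003731 − 0.000216) / 0.0032 = 1.098 mg/L.
Required removal = 1 − 1.098/10.5 = 89.54 %.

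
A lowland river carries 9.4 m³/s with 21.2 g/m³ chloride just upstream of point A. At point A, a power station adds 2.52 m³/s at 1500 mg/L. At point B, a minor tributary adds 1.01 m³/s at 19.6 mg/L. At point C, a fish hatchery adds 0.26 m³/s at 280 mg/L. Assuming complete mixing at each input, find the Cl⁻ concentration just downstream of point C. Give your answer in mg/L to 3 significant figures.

After input A: C = (9.4·21.2 + 2.52·1500) / 11.92 = 333.8 mg/L.
After input B: C = (11.92·333.8 + 1.01·19.6) / 12.93 = 309.3 mg/L.
After input C: C = (12.93·309.3 + 0.26·280) / 13.19 = 308.7 mg/L.

309 mg/L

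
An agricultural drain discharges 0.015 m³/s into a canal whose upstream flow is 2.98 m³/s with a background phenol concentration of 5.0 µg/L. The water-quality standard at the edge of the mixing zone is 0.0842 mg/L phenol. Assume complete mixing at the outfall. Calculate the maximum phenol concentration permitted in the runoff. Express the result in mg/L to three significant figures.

15.8 mg/L

5.0 µg/L = 0.005 mg/L.
Mass balance: 0.0842·2.995 = 0.015·Cₑ + 2.98·0.005.
Cₑ = (0.2522 − 0.0149) / 0.015 = 15.82 mg/L.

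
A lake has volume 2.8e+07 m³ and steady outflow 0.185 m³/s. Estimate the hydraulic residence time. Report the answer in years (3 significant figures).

4.80 yr

Q = 0.185 m³/s × 3.156e+07 s/yr = 5.838e+06 m³/yr.
Hydraulic residence time τ = V/Q = 2.8e+07/5.838e+06 = 4.796 yr.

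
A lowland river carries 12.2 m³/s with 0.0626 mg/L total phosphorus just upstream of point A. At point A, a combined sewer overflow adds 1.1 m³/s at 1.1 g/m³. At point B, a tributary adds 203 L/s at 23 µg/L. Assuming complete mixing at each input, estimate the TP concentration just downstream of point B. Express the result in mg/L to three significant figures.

After input A: C = (12.2·0.0626 + 1.1·1.1) / 13.3 = 0.1484 mg/L.
203 L/s = 0.203 m³/s.
23 µg/L = 0.023 mg/L.
After input B: C = (13.3·0.1484 + 0.203·0.023) / 13.5 = 0.1465 mg/L.

0.147 mg/L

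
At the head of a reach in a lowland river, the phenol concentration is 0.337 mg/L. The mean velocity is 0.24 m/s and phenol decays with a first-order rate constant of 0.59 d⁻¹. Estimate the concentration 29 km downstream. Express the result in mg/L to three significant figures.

0.148 mg/L

Travel time t = 29 km / 0.24 m/s = 2.9e+04/0.24 = 1.208e+05 s = 1.399 d.
First-order decay: C = 0.337·exp(−0.59·1.399) = 0.337·0.4382 = 0.1477 mg/L.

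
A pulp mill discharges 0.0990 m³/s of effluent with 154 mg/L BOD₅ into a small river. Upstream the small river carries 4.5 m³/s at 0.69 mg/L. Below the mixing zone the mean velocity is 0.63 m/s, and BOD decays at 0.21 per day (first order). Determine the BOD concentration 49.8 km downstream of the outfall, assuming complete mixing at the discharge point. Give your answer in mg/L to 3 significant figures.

After complete mixing, C₀ = (0.099·154 + 4.5·0.69) / 4.599 = 3.99 mg/L.
Travel time t = 4.98e+04 m / 0.63 m/s = 7.905e+04 s = 0.9149 d.
C = 3.99·exp(−0.21·0.9149) = 3.99·0.8252 = 3.293 mg/L.

3.29 mg/L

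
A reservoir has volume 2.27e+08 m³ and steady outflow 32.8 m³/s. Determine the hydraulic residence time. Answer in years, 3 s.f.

0.219 yr

Q = 32.8 m³/s × 3.156e+07 s/yr = 1.035e+09 m³/yr.
Hydraulic residence time τ = V/Q = 2.27e+08/1.035e+09 = 0.2193 yr.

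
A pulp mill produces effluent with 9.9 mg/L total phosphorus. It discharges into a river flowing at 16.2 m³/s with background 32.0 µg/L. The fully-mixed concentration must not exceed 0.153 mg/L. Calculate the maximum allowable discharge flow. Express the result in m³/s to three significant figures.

32.0 µg/L = 0.032 mg/L.
Mass balance at complete mixing: C_std·(Q_w + Q_r) = Q_w·C_e + Q_r·C_b.
Rearranging, Q_w = Q_r·(C_std − C_b)/(C_e − C_std) = 16.2·(0.153 − 0.032) / (9.9 − 0.153) = 0.2011 m³/s.

0.201 m³/s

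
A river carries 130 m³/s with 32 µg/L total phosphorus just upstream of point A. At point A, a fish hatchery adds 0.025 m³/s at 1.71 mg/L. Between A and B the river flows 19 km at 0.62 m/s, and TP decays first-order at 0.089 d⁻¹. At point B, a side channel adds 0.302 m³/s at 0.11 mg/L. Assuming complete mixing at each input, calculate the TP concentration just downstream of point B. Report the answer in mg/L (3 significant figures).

32 µg/L = 0.032 mg/L.
After input A: C = (130·0.032 + 0.025·1.71) / 130 = 0.03232 mg/L.
Over the 19 km reach to input B (t = 3.065e+04 s = 0.3547 d), decay gives C = 0.03232·exp(−0.089·0.3547) = 0.03132 mg/L.
After input B: C = (130·0.03132 + 0.302·0.11) / 130.3 = 0.0315 mg/L.

0.0315 mg/L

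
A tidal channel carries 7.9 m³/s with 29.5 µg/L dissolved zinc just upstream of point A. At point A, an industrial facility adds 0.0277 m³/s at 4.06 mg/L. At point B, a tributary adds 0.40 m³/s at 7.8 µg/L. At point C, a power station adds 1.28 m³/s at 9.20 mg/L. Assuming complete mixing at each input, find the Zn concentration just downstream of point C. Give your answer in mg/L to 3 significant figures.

1.26 mg/L

29.5 µg/L = 0.0295 mg/L.
After input A: C = (7.9·0.0295 + 0.0277·4.06) / 7.928 = 0.04358 mg/L.
7.8 µg/L = 0.0078 mg/L.
After input B: C = (7.928·0.04358 + 0.4·0.0078) / 8.328 = 0.04186 mg/L.
After input C: C = (8.328·0.04186 + 1.28·9.2) / 9.608 = 1.262 mg/L.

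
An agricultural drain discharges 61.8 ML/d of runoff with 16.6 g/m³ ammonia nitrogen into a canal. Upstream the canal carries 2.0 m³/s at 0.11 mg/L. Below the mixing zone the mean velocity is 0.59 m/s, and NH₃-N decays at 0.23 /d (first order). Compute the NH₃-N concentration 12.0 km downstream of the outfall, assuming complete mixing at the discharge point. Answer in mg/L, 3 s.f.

4.22 mg/L

61.8 ML/d = 0.7153 m³/s.
After complete mixing, C₀ = (0.7153·16.6 + 2·0.11) / 2.715 = 4.454 mg/L.
Travel time t = 1.2e+04 m / 0.59 m/s = 2.034e+04 s = 0.2354 d.
C = 4.454·exp(−0.23·0.2354) = 4.454·0.9473 = 4.219 mg/L.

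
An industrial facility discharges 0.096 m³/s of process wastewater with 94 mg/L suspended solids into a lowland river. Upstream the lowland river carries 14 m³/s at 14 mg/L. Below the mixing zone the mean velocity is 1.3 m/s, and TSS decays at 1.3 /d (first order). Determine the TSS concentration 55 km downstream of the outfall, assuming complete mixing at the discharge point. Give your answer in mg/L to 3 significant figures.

7.70 mg/L

After complete mixing, C₀ = (0.096·94 + 14·14) / 14.1 = 14.54 mg/L.
Travel time t = 5.5e+04 m / 1.3 m/s = 4.231e+04 s = 0.4897 d.
C = 14.54·exp(−1.3·0.4897) = 14.54·0.5291 = 7.696 mg/L.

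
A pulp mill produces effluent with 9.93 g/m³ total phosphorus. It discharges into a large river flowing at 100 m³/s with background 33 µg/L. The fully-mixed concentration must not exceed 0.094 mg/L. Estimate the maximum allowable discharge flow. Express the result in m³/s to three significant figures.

0.620 m³/s

33 µg/L = 0.033 mg/L.
Mass balance at complete mixing: C_std·(Q_w + Q_r) = Q_w·C_e + Q_r·C_b.
Rearranging, Q_w = Q_r·(C_std − C_b)/(C_e − C_std) = 100·(0.094 − 0.033) / (9.93 − 0.094) = 0.6202 m³/s.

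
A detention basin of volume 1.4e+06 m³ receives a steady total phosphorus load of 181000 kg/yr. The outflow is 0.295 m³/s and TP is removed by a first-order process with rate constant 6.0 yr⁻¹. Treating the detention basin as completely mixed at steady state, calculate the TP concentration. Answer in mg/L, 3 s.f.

10.2 mg/L

Outflow Q = 0.295 m³/s × 3.156e+07 s/yr = 9.309e+06 m³/yr.
Steady-state CSTR mass balance: W = Q·C + k·V·C, so C = W/(Q + kV).
Q + kV = 9.309e+06 + 6.0·1.4e+06 = 1.771e+07 m³/yr.
C = 181000/1.771e+07 = 0.01022 kg/m³ = 10.22 mg/L.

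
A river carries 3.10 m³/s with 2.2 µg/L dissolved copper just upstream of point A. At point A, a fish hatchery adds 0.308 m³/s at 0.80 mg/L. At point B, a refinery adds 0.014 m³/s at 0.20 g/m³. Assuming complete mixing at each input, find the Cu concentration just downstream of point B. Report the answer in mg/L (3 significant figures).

0.0748 mg/L

2.2 µg/L = 0.0022 mg/L.
After input A: C = (3.1·0.0022 + 0.308·0.8) / 3.408 = 0.0743 mg/L.
After input B: C = (3.408·0.0743 + 0.014·0.2) / 3.422 = 0.07482 mg/L.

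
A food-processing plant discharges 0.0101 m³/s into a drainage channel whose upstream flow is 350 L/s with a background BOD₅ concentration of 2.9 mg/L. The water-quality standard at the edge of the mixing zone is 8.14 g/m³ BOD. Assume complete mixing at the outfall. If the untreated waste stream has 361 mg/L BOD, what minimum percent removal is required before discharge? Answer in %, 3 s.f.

350 L/s = 0.35 m³/s.
Mass balance: 8.14·0.3601 = 0.0101·Cₑ + 0.35·2.9.
Cₑ = (2.931 − 1.015) / 0.0101 = 189.7 mg/L.
Required removal = 1 − 189.7/361 = 47.44 %.

47.4 %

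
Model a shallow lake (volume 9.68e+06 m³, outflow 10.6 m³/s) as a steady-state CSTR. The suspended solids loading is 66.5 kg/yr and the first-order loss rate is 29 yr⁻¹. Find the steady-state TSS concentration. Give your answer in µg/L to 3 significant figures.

Outflow Q = 10.6 m³/s × 3.156e+07 s/yr = 3.345e+08 m³/yr.
Steady-state CSTR mass balance: W = Q·C + k·V·C, so C = W/(Q + kV).
Q + kV = 3.345e+08 + 29·9.68e+06 = 6.152e+08 m³/yr.
C = 66.5/6.152e+08 = 1.081e-07 kg/m³ = 0.0001081 mg/L = 0.1081 µg/L.

0.108 µg/L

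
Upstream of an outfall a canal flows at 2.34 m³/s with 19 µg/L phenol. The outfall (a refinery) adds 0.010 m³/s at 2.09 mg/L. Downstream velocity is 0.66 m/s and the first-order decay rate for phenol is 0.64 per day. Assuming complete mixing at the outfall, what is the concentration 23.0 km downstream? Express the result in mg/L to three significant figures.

0.0215 mg/L

19 µg/L = 0.019 mg/L.
After complete mixing, C₀ = (0.01·2.09 + 2.34·0.019) / 2.35 = 0.02781 mg/L.
Travel time t = 2.3e+04 m / 0.66 m/s = 3.485e+04 s = 0.4033 d.
C = 0.02781·exp(−0.64·0.4033) = 0.02781·0.7725 = 0.02149 mg/L.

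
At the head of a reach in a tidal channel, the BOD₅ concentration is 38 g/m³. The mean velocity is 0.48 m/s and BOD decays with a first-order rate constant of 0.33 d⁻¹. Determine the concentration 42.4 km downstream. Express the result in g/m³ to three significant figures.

Travel time t = 42.4 km / 0.48 m/s = 4.24e+04/0.48 = 8.833e+04 s = 1.022 d.
First-order decay: C = 38·exp(−0.33·1.022) = 38·0.7136 = 27.12 g/m³.

27.1 g/m³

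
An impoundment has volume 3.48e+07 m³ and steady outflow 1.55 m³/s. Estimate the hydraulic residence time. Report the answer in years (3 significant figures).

Q = 1.55 m³/s × 3.156e+07 s/yr = 4.891e+07 m³/yr.
Hydraulic residence time τ = V/Q = 3.48e+07/4.891e+07 = 0.7114 yr.

0.711 yr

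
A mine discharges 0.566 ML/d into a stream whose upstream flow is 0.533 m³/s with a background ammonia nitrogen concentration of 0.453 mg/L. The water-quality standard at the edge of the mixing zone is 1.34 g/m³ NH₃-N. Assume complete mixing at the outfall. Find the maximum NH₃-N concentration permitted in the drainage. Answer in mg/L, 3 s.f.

73.5 mg/L

0.566 ML/d = 0.006551 m³/s.
Mass balance: 1.34·0.5396 = 0.006551·Cₑ + 0.533·0.453.
Cₑ = (0.723 − 0.2414) / 0.006551 = 73.51 mg/L.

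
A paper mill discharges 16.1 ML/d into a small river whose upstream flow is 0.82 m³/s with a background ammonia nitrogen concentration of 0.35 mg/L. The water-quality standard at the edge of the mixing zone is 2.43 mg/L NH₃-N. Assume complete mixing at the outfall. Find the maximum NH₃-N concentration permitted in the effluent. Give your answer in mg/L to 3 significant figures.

16.1 ML/d = 0.1863 m³/s.
Mass balance: 2.43·1.006 = 0.1863·Cₑ + 0.82·0.35.
Cₑ = (2.445 − 0.287) / 0.1863 = 11.58 mg/L.

11.6 mg/L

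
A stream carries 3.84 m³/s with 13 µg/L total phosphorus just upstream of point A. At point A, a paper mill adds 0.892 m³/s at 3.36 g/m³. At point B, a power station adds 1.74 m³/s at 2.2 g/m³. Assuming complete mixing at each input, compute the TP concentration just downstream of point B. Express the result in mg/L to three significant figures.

13 µg/L = 0.013 mg/L.
After input A: C = (3.84·0.013 + 0.892·3.36) / 4.732 = 0.6439 mg/L.
After input B: C = (4.732·0.6439 + 1.74·2.2) / 6.472 = 1.062 mg/L.

1.06 mg/L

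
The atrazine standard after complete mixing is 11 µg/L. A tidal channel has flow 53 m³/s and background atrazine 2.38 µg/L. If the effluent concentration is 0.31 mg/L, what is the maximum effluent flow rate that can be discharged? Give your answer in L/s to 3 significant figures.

1530 L/s

2.38 µg/L = 0.00238 mg/L.
11 µg/L = 0.011 mg/L.
Mass balance at complete mixing: C_std·(Q_w + Q_r) = Q_w·C_e + Q_r·C_b.
Rearranging, Q_w = Q_r·(C_std − C_b)/(C_e − C_std) = 53·(0.011 − 0.00238) / (0.31 − 0.011) = 1.528 m³/s.
= 1528 L/s.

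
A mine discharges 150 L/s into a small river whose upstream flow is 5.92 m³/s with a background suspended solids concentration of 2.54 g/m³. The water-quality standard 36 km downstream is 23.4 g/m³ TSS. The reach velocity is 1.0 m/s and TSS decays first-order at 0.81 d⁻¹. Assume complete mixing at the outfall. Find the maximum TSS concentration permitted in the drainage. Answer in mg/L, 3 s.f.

150 L/s = 0.15 m³/s.
Travel time to the compliance point: t = 3.6e+04/1.0 = 3.6e+04 s = 0.4167 d; decay factor exp(−0.81·0.4167) = 0.7136.
So the concentration just after mixing may be at most 23.4/0.7136 = 32.79 mg/L.
Mass balance: 32.79·6.07 = 0.15·Cₑ + 5.92·2.54.
Cₑ = (199.1 − 15.04) / 0.15 = 1227 mg/L.

1230 mg/L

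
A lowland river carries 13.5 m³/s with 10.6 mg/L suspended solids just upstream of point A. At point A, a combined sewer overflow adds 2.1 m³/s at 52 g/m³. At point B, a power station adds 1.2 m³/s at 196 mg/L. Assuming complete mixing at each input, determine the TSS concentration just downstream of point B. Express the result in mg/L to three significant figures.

29.0 mg/L

After input A: C = (13.5·10.6 + 2.1·52) / 15.6 = 16.17 mg/L.
After input B: C = (15.6·16.17 + 1.2·196) / 16.8 = 29.02 mg/L.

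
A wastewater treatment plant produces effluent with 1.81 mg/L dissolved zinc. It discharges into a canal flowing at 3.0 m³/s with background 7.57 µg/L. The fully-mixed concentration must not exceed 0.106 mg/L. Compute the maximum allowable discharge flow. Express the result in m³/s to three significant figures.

0.173 m³/s

7.57 µg/L = 0.00757 mg/L.
Mass balance at complete mixing: C_std·(Q_w + Q_r) = Q_w·C_e + Q_r·C_b.
Rearranging, Q_w = Q_r·(C_std − C_b)/(C_e − C_std) = 3.0·(0.106 − 0.00757) / (1.81 − 0.106) = 0.1733 m³/s.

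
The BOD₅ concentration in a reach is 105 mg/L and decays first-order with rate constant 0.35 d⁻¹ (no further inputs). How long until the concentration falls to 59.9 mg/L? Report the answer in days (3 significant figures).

1.60 d

t = ln(C₀/C)/k = ln(105/59.9)/0.35 = 0.5613/0.35 = 1.604 d.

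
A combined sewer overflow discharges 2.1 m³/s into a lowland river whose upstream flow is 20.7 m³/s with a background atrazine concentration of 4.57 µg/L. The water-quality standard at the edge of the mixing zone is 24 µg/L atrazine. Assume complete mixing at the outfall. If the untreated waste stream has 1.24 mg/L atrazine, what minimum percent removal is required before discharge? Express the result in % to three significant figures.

4.57 µg/L = 0.00457 mg/L.
24 µg/L = 0.024 mg/L.
Mass balance: 0.024·22.8 = 2.1·Cₑ + 20.7·0.00457.
Cₑ = (0.5472 − 0.0946) / 2.1 = 0.2155 mg/L.
Required removal = 1 − 0.2155/1.24 = 82.62 %.

82.6 %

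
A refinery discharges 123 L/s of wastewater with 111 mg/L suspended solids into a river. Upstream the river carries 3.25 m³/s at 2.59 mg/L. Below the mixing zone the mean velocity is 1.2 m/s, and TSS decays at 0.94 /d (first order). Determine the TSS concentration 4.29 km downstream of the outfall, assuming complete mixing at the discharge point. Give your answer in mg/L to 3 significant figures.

6.29 mg/L

123 L/s = 0.123 m³/s.
After complete mixing, C₀ = (0.123·111 + 3.25·2.59) / 3.373 = 6.543 mg/L.
Travel time t = 4290 m / 1.2 m/s = 3575 s = 0.04138 d.
C = 6.543·exp(−0.94·0.04138) = 6.543·0.9619 = 6.294 mg/L.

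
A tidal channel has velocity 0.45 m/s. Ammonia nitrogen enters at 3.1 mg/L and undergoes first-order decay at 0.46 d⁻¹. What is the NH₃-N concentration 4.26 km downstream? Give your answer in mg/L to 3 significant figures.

Travel time t = 4.26 km / 0.45 m/s = 4260/0.45 = 9467 s = 0.1096 d.
First-order decay: C = 3.1·exp(−0.46·0.1096) = 3.1·0.9508 = 2.948 mg/L.

2.95 mg/L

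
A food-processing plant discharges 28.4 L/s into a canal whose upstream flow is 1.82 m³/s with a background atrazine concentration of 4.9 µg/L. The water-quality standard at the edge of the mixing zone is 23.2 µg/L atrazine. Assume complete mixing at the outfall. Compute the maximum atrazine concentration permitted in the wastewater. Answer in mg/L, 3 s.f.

1.20 mg/L

28.4 L/s = 0.0284 m³/s.
4.9 µg/L = 0.0049 mg/L.
23.2 µg/L = 0.0232 mg/L.
Mass balance: 0.0232·1.848 = 0.0284·Cₑ + 1.82·0.0049.
Cₑ = (0.04288 − 0.008918) / 0.0284 = 1.196 mg/L.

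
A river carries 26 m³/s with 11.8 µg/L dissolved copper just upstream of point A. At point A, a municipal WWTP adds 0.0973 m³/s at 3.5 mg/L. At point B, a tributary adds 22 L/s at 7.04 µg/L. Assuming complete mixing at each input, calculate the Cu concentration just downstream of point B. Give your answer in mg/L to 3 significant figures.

0.0248 mg/L

11.8 µg/L = 0.0118 mg/L.
After input A: C = (26·0.0118 + 0.0973·3.5) / 26.1 = 0.02481 mg/L.
22 L/s = 0.022 m³/s.
7.04 µg/L = 0.00704 mg/L.
After input B: C = (26.1·0.02481 + 0.022·0.00704) / 26.12 = 0.02479 mg/L.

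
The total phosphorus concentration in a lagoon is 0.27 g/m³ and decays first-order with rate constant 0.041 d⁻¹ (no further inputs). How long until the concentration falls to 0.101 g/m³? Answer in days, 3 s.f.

24.0 d

t = ln(C₀/C)/k = ln(0.27/0.101)/0.041 = 0.9833/0.041 = 23.98 d.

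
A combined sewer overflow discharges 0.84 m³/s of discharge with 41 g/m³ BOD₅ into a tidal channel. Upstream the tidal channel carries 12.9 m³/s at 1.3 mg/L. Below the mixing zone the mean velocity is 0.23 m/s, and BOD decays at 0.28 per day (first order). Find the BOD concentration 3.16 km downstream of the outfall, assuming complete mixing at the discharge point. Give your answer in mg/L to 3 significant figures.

After complete mixing, C₀ = (0.84·41 + 12.9·1.3) / 13.74 = 3.727 mg/L.
Travel time t = 3160 m / 0.23 m/s = 1.374e+04 s = 0.159 d.
C = 3.727·exp(−0.28·0.159) = 3.727·0.9565 = 3.565 mg/L.

3.56 mg/L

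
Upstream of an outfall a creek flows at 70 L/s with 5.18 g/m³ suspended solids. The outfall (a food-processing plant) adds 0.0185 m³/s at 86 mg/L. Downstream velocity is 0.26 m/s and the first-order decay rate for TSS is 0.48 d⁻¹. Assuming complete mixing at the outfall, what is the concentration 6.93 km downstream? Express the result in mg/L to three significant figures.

19.0 mg/L

70 L/s = 0.07 m³/s.
After complete mixing, C₀ = (0.0185·86 + 0.07·5.18) / 0.0885 = 22.07 mg/L.
Travel time t = 6930 m / 0.26 m/s = 2.665e+04 s = 0.3085 d.
C = 22.07·exp(−0.48·0.3085) = 22.07·0.8624 = 19.04 mg/L.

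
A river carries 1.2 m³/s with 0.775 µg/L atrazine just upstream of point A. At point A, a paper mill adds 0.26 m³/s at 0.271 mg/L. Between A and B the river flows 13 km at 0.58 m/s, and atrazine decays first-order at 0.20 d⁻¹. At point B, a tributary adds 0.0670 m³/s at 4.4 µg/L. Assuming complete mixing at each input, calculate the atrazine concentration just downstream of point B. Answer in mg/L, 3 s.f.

0.0446 mg/L

0.775 µg/L = 0.000775 mg/L.
After input A: C = (1.2·0.000775 + 0.26·0.271) / 1.46 = 0.0489 mg/L.
Over the 13 km reach to input B (t = 2.241e+04 s = 0.2594 d), decay gives C = 0.0489·exp(−0.20·0.2594) = 0.04642 mg/L.
4.4 µg/L = 0.0044 mg/L.
After input B: C = (1.46·0.04642 + 0.067·0.0044) / 1.527 = 0.04458 mg/L.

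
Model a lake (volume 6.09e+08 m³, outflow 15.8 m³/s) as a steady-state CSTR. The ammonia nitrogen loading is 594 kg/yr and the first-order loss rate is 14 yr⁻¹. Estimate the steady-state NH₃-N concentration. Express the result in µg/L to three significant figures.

Outflow Q = 15.8 m³/s × 3.156e+07 s/yr = 4.986e+08 m³/yr.
Steady-state CSTR mass balance: W = Q·C + k·V·C, so C = W/(Q + kV).
Q + kV = 4.986e+08 + 14·6.09e+08 = 9.025e+09 m³/yr.
C = 594/9.025e+09 = 6.582e-08 kg/m³ = 6.582e-05 mg/L = 0.06582 µg/L.

0.0658 µg/L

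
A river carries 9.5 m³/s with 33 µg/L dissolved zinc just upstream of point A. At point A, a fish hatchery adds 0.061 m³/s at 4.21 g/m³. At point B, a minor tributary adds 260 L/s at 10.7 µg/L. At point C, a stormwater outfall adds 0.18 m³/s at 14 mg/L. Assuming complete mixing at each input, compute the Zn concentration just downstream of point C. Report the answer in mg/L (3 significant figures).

0.309 mg/L

33 µg/L = 0.033 mg/L.
After input A: C = (9.5·0.033 + 0.061·4.21) / 9.561 = 0.05965 mg/L.
260 L/s = 0.26 m³/s.
10.7 µg/L = 0.0107 mg/L.
After input B: C = (9.561·0.05965 + 0.26·0.0107) / 9.821 = 0.05835 mg/L.
After input C: C = (9.821·0.05835 + 0.18·14) / 10 = 0.3093 mg/L.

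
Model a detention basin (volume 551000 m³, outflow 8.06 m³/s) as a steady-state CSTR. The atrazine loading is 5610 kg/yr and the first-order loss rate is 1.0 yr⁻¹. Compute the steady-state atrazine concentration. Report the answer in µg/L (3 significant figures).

22.0 µg/L

Outflow Q = 8.06 m³/s × 3.156e+07 s/yr = 2.544e+08 m³/yr.
Steady-state CSTR mass balance: W = Q·C + k·V·C, so C = W/(Q + kV).
Q + kV = 2.544e+08 + 1.0·551000 = 2.549e+08 m³/yr.
C = 5610/2.549e+08 = 2.201e-05 kg/m³ = 0.02201 mg/L = 22.01 µg/L.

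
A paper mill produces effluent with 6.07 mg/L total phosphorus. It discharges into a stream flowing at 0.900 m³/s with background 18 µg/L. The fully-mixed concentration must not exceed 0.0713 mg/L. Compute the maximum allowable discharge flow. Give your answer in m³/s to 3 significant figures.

0.00800 m³/s

18 µg/L = 0.018 mg/L.
Mass balance at complete mixing: C_std·(Q_w + Q_r) = Q_w·C_e + Q_r·C_b.
Rearranging, Q_w = Q_r·(C_std − C_b)/(C_e − C_std) = 0.900·(0.0713 − 0.018) / (6.07 − 0.0713) = 0.007997 m³/s.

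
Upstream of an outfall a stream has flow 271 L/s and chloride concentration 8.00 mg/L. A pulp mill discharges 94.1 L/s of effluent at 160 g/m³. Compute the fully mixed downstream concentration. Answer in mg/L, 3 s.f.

94.1 L/s = 0.0941 m³/s.
271 L/s = 0.271 m³/s.
Flow-weighted mixing gives C = (0.0941·160 + 0.271·8) / (0.0941 + 0.271) = 17.22/0.3651 = 47.18 mg/L.

47.2 mg/L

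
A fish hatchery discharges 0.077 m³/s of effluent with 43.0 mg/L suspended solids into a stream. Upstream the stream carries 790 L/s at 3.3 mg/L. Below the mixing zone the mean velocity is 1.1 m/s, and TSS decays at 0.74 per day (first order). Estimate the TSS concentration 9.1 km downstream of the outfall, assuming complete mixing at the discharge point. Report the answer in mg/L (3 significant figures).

6.36 mg/L

790 L/s = 0.79 m³/s.
After complete mixing, C₀ = (0.077·43 + 0.79·3.3) / 0.867 = 6.826 mg/L.
Travel time t = 9100 m / 1.1 m/s = 8273 s = 0.09575 d.
C = 6.826·exp(−0.74·0.09575) = 6.826·0.9316 = 6.359 mg/L.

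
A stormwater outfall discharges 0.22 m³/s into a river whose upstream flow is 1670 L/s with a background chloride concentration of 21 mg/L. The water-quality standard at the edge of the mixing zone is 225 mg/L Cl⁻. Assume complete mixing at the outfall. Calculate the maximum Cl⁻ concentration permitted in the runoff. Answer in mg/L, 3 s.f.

1670 L/s = 1.67 m³/s.
Mass balance: 225·1.89 = 0.22·Cₑ + 1.67·21.
Cₑ = (425.2 − 35.07) / 0.22 = 1774 mg/L.

1770 mg/L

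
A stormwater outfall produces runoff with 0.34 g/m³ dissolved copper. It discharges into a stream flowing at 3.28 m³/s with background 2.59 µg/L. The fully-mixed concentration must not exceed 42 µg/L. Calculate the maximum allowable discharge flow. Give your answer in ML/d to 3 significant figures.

2.59 µg/L = 0.00259 mg/L.
42 µg/L = 0.042 mg/L.
Mass balance at complete mixing: C_std·(Q_w + Q_r) = Q_w·C_e + Q_r·C_b.
Rearranging, Q_w = Q_r·(C_std − C_b)/(C_e − C_std) = 3.28·(0.042 − 0.00259) / (0.34 − 0.042) = 0.4338 m³/s.
= 37.48 ML/d.

37.5 ML/d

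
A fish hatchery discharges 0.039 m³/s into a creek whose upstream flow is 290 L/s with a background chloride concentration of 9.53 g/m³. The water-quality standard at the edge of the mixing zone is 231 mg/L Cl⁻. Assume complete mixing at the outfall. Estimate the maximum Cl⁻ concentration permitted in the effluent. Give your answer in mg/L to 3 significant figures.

1880 mg/L

290 L/s = 0.29 m³/s.
Mass balance: 231·0.329 = 0.039·Cₑ + 0.29·9.53.
Cₑ = (76 − 2.764) / 0.039 = 1878 mg/L.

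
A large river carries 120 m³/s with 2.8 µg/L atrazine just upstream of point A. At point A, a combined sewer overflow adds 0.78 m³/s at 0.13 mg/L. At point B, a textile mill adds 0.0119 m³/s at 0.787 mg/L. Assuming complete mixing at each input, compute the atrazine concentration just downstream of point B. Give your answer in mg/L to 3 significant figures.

2.8 µg/L = 0.0028 mg/L.
After input A: C = (120·0.0028 + 0.78·0.13) / 120.8 = 0.003621 mg/L.
After input B: C = (120.8·0.003621 + 0.0119·0.787) / 120.8 = 0.003699 mg/L.

0.00370 mg/L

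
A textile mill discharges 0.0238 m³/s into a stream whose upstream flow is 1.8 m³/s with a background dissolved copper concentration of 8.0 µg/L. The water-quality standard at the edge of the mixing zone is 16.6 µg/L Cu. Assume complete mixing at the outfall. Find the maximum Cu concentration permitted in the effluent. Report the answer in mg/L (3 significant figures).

8.0 µg/L = 0.008 mg/L.
16.6 µg/L = 0.0166 mg/L.
Mass balance: 0.0166·1.824 = 0.0238·Cₑ + 1.8·0.008.
Cₑ = (0.03028 − 0.0144) / 0.0238 = 0.667 mg/L.

0.667 mg/L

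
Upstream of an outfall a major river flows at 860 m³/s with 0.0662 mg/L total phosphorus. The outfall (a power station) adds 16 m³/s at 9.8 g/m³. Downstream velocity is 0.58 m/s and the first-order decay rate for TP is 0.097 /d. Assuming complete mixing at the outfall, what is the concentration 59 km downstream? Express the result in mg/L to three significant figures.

0.218 mg/L

After complete mixing, C₀ = (16·9.8 + 860·0.0662) / 876 = 0.244 mg/L.
Travel time t = 5.9e+04 m / 0.58 m/s = 1.017e+05 s = 1.177 d.
C = 0.244·exp(−0.097·1.177) = 0.244·0.8921 = 0.2177 mg/L.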